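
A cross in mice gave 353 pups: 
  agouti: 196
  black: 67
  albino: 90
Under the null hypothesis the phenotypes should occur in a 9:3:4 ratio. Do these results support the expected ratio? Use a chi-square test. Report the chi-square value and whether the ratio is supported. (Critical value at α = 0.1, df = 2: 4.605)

0.078; consistent

Expected counts for N = 353 under a 9:3:4 ratio (total parts = 16):
  agouti: 353 × 9/16 = 198.5625
  black: 353 × 3/16 = 66.1875
  albino: 353 × 4/16 = 88.25
χ² = Σ (O − E)² / E
  agouti: (196 − 198.5625)² / 198.5625 = 0.0331
  black: (67 − 66.1875)² / 66.1875 = 0.0100
  albino: (90 − 88.25)² / 88.25 = 0.0347
χ² = 0.0331 + 0.0100 + 0.0347 = 0.0778 ≈ 0.078
Degrees of freedom = 3 − 1 = 2; critical value at α = 0.1 is 4.605.
Since 0.078 < 4.605, we fail to reject the null hypothesis — the data are consistent with the 9:3:4 ratio.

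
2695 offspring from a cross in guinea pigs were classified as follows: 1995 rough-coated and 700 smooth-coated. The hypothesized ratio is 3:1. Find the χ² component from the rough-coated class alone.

Expected counts for N = 2695 under a 3:1 ratio (total parts = 4):
  rough-coated: 2695 × 3/4 = 2021.25
  smooth-coated: 2695 × 1/4 = 673.75
Contribution of rough-coated: (1995 − 2021.25)² / 2021.25 = 0.3409

0.341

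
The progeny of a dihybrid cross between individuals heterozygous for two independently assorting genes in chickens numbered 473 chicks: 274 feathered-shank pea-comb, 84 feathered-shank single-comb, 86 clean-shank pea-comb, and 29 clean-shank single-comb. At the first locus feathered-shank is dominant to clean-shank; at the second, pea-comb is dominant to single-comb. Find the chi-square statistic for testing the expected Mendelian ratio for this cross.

0.577

A dihybrid F₂ with independent assortment and complete dominance at both loci gives a 9:3:3:1 phenotypic ratio.
The 9:3:3:1 ratio has 16 parts, so with N = 473 the expected counts are:
  feathered-shank pea-comb: 473 × 9/16 = 266.0625
  feathered-shank single-comb: 473 × 3/16 = 88.6875
  clean-shank pea-comb: 473 × 3/16 = 88.6875
  clean-shank single-comb: 473 × 1/16 = 29.5625
χ² = Σ (O − E)² / E
  feathered-shank pea-comb: (274 − 266.0625)² / 266.0625 = 0.2368
  feathered-shank single-comb: (84 − 88.6875)² / 88.6875 = 0.2478
  clean-shank pea-comb: (86 − 88.6875)² / 88.6875 = 0.0814
  clean-shank single-comb: (29 − 29.5625)² / 29.5625 = 0.0107
χ² = 0.2368 + 0.2478 + 0.0814 + 0.0107 = 0.5767 ≈ 0.577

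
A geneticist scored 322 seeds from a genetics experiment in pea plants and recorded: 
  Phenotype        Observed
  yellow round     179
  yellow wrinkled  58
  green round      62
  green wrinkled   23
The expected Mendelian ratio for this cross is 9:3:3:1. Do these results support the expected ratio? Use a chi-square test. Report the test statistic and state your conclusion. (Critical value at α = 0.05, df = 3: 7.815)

0.573; consistent

The 9:3:3:1 ratio has 16 parts, so with N = 322 the expected counts are:
  yellow round: 322 × 9/16 = 181.125
  yellow wrinkled: 322 × 3/16 = 60.375
  green round: 322 × 3/16 = 60.375
  green wrinkled: 322 × 1/16 = 20.125
χ² = Σ (O − E)² / E
  yellow round: (179 − 181.125)² / 181.125 = 0.0249
  yellow wrinkled: (58 − 60.375)² / 60.375 = 0.0934
  green round: (62 − 60.375)² / 60.375 = 0.0437
  green wrinkled: (23 − 20.125)² / 20.125 = 0.4107
χ² = 0.0249 + 0.0934 + 0.0437 + 0.4107 = 0.5727 ≈ 0.573
Degrees of freedom = 4 − 1 = 3; critical value at α = 0.05 is 7.815.
Since 0.573 < 7.815, we fail to reject the null hypothesis — the data are consistent with the 9:3:3:1 ratio.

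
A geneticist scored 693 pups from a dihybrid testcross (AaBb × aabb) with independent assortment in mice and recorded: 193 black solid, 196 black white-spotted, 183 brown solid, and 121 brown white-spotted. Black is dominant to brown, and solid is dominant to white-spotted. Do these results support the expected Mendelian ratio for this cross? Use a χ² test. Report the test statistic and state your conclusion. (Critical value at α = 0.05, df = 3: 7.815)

21.545; not consistent

A dihybrid testcross with independent assortment gives a 1:1:1:1 ratio.
Expected counts for N = 693 under a 1:1:1:1 ratio (total parts = 4):
  black solid: 693 × 1/4 = 173.25
  black white-spotted: 693 × 1/4 = 173.25
  brown solid: 693 × 1/4 = 173.25
  brown white-spotted: 693 × 1/4 = 173.25
χ² = Σ (O − E)² / E
  black solid: (193 − 173.25)² / 173.25 = 2.2514
  black white-spotted: (196 − 173.25)² / 173.25 = 2.9874
  brown solid: (183 − 173.25)² / 173.25 = 0.5487
  brown white-spotted: (121 − 173.25)² / 173.25 = 15.7579
χ² = 2.2514 + 2.9874 + 0.5487 + 15.7579 = 21.5454 ≈ 21.545
Degrees of freedom = 4 − 1 = 3; critical value at α = 0.05 is 7.815.
Since 21.545 > 7.815, we reject the null hypothesis — the data do not fit the 1:1:1:1 ratio.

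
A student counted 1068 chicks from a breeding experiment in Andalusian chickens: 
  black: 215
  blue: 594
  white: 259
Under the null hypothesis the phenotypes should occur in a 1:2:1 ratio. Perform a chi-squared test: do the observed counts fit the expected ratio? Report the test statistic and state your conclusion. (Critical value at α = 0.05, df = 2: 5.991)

17.109; not consistent

The 1:2:1 ratio has 4 parts, so with N = 1068 the expected counts are:
  black: 1068 × 1/4 = 267
  blue: 1068 × 2/4 = 534
  white: 1068 × 1/4 = 267
χ² = Σ (O − E)² / E
  black: (215 − 267)² / 267 = 10.1273
  blue: (594 − 534)² / 534 = 6.7416
  white: (259 − 267)² / 267 = 0.2397
χ² = 10.1273 + 6.7416 + 0.2397 = 17.1086 ≈ 17.109
Degrees of freedom = 3 − 1 = 2; critical value at α = 0.05 is 5.991.
Since 17.109 > 5.991, we reject the null hypothesis — the data do not fit the 1:2:1 ratio.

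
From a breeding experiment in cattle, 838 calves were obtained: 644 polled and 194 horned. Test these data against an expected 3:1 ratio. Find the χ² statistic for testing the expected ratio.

1.529

Expected counts for N = 838 under a 3:1 ratio (total parts = 4):
  polled: 838 × 3/4 = 628.5
  horned: 838 × 1/4 = 209.5
χ² = Σ (O − E)² / E
  polled: (644 − 628.5)² / 628.5 = 0.3823
  horned: (194 − 209.5)² / 209.5 = 1.1468
χ² = 0.3823 + 1.1468 = 1.5291 ≈ 1.529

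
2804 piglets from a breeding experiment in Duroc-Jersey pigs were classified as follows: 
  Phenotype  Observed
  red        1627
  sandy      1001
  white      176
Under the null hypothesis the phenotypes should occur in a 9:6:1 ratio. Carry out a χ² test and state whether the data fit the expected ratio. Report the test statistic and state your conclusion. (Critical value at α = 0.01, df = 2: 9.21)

Total ratio parts = 16. Expected numbers out of 2804:
  red: 2804 × 9/16 = 1577.25
  sandy: 2804 × 6/16 = 1051.5
  white: 2804 × 1/16 = 175.25
χ² = Σ (O − E)² / E
  red: (1627 − 1577.25)² / 1577.25 = 1.5692
  sandy: (1001 − 1051.5)² / 1051.5 = 2.4253
  white: (176 − 175.25)² / 175.25 = 0.0032
χ² = 1.5692 + 2.4253 + 0.0032 = 3.9977 ≈ 3.998
Degrees of freedom = 3 − 1 = 2; critical value at α = 0.01 is 9.21.
Since 3.998 < 9.21, we fail to reject the null hypothesis — the data are consistent with the 9:6:1 ratio.

3.998; consistent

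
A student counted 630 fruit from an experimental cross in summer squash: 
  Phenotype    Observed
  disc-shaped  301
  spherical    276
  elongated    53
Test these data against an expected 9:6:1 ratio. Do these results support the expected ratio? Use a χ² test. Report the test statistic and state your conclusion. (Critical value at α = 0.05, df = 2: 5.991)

Under the 9:6:1 hypothesis (Σ ratio = 16, N = 630):
  disc-shaped: 630 × 9/16 = 354.375
  spherical: 630 × 6/16 = 236.25
  elongated: 630 × 1/16 = 39.375
χ² = Σ (O − E)² / E
  disc-shaped: (301 − 354.375)² / 354.375 = 8.0392
  spherical: (276 − 236.25)² / 236.25 = 6.6881
  elongated: (53 − 39.375)² / 39.375 = 4.7147
χ² = 8.0392 + 6.6881 + 4.7147 = 19.442
Degrees of freedom = 3 − 1 = 2; critical value at α = 0.05 is 5.991.
Since 19.442 > 5.991, we reject the null hypothesis — the data do not fit the 9:6:1 ratio.

19.442; not consistent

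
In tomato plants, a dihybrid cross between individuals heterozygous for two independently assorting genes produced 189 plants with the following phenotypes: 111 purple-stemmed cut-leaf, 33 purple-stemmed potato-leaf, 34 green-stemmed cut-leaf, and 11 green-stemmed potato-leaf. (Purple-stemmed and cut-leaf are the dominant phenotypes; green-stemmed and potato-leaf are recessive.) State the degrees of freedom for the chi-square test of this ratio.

A dihybrid F₂ with independent assortment and complete dominance at both loci gives a 9:3:3:1 phenotypic ratio.
A goodness-of-fit test with 4 phenotype classes has df = 4 − 1 = 3.

3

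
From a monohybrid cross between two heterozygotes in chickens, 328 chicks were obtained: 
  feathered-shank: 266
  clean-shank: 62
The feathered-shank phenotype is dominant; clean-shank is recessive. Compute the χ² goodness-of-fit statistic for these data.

For a monohybrid cross between heterozygotes with complete dominance, the expected phenotypic ratio is 3:1.
Under the 3:1 hypothesis (Σ ratio = 4, N = 328):
  feathered-shank: 328 × 3/4 = 246
  clean-shank: 328 × 1/4 = 82
χ² = Σ (O − E)² / E
  feathered-shank: (266 − 246)² / 246 = 1.6260
  clean-shank: (62 − 82)² / 82 = 4.8780
χ² = 1.6260 + 4.8780 = 6.504

6.504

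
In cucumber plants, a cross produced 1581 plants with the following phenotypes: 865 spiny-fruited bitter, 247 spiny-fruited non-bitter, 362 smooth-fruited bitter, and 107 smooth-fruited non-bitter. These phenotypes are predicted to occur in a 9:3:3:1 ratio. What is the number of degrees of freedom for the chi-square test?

A goodness-of-fit test with 4 phenotype classes has df = 4 − 1 = 3.

3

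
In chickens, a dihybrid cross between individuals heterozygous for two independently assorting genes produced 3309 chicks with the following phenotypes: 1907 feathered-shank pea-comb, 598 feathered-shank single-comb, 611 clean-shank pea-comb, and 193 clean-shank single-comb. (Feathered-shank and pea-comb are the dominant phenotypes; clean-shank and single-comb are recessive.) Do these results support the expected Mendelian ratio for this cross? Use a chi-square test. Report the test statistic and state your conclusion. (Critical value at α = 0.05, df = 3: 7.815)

2.999; consistent

A dihybrid F₂ with independent assortment and complete dominance at both loci gives a 9:3:3:1 phenotypic ratio.
Under the 9:3:3:1 hypothesis (Σ ratio = 16, N = 3309):
  feathered-shank pea-comb: 3309 × 9/16 = 1861.3125
  feathered-shank single-comb: 3309 × 3/16 = 620.4375
  clean-shank pea-comb: 3309 × 3/16 = 620.4375
  clean-shank single-comb: 3309 × 1/16 = 206.8125
χ² = Σ (O − E)² / E
  feathered-shank pea-comb: (1907 − 1861.3125)² / 1861.3125 = 1.1214
  feathered-shank single-comb: (598 − 620.4375)² / 620.4375 = 0.8114
  clean-shank pea-comb: (611 − 620.4375)² / 620.4375 = 0.1436
  clean-shank single-comb: (193 − 206.8125)² / 206.8125 = 0.9225
χ² = 1.1214 + 0.8114 + 0.1436 + 0.9225 = 2.9989 ≈ 2.999
Degrees of freedom = 4 − 1 = 3; critical value at α = 0.05 is 7.815.
Since 2.999 < 7.815, we fail to reject the null hypothesis — the data are consistent with the 9:3:3:1 ratio.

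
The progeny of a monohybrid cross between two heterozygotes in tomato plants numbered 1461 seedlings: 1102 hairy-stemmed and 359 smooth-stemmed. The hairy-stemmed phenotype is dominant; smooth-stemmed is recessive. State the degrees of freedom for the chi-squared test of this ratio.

1

For a monohybrid cross between heterozygotes with complete dominance, the expected phenotypic ratio is 3:1.
A goodness-of-fit test with 2 phenotype classes has df = 2 − 1 = 1.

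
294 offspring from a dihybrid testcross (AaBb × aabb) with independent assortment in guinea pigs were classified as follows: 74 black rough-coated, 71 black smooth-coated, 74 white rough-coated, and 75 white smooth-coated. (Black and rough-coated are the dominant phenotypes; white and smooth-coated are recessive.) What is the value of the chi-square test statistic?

0.122

A dihybrid testcross with independent assortment gives a 1:1:1:1 ratio.
Total ratio parts = 4. Expected numbers out of 294:
  black rough-coated: 294 × 1/4 = 73.5
  black smooth-coated: 294 × 1/4 = 73.5
  white rough-coated: 294 × 1/4 = 73.5
  white smooth-coated: 294 × 1/4 = 73.5
χ² = Σ (O − E)² / E
  black rough-coated: (74 − 73.5)² / 73.5 = 0.0034
  black smooth-coated: (71 − 73.5)² / 73.5 = 0.0850
  white rough-coated: (74 − 73.5)² / 73.5 = 0.0034
  white smooth-coated: (75 − 73.5)² / 73.5 = 0.0306
χ² = 0.0034 + 0.0850 + 0.0034 + 0.0306 = 0.1224 ≈ 0.122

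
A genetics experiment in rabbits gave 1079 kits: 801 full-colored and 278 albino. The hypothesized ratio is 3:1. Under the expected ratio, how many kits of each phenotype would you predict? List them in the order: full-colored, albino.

Total ratio parts = 4. Expected numbers out of 1079:
  full-colored: 1079 × 3/4 = 809.25
  albino: 1079 × 1/4 = 269.75

809.25, 269.75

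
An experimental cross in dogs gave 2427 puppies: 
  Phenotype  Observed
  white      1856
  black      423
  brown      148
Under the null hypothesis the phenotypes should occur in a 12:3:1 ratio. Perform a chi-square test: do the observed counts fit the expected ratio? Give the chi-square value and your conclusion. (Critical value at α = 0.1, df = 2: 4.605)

Total ratio parts = 16. Expected numbers out of 2427:
  white: 2427 × 12/16 = 1820.25
  black: 2427 × 3/16 = 455.0625
  brown: 2427 × 1/16 = 151.6875
χ² = Σ (O − E)² / E
  white: (1856 − 1820.25)² / 1820.25 = 0.7021
  black: (423 − 455.0625)² / 455.0625 = 2.2590
  brown: (148 − 151.6875)² / 151.6875 = 0.0896
χ² = 0.7021 + 2.2590 + 0.0896 = 3.0507 ≈ 3.051
Degrees of freedom = 3 − 1 = 2; critical value at α = 0.1 is 4.605.
Since 3.051 < 4.605, we fail to reject the null hypothesis — the data are consistent with the 12:3:1 ratio.

3.051; consistent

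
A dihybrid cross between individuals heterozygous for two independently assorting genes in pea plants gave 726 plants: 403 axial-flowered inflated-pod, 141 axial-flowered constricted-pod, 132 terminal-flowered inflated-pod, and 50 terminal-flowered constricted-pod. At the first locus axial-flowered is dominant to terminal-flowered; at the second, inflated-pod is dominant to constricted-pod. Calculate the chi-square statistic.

A dihybrid F₂ with independent assortment and complete dominance at both loci gives a 9:3:3:1 phenotypic ratio.
The 9:3:3:1 ratio has 16 parts, so with N = 726 the expected counts are:
  axial-flowered inflated-pod: 726 × 9/16 = 408.375
  axial-flowered constricted-pod: 726 × 3/16 = 136.125
  terminal-flowered inflated-pod: 726 × 3/16 = 136.125
  terminal-flowered constricted-pod: 726 × 1/16 = 45.375
χ² = Σ (O − E)² / E
  axial-flowered inflated-pod: (403 − 408.375)² / 408.375 = 0.0707
  axial-flowered constricted-pod: (141 − 136.125)² / 136.125 = 0.1746
  terminal-flowered inflated-pod: (132 − 136.125)² / 136.125 = 0.1250
  terminal-flowered constricted-pod: (50 − 45.375)² / 45.375 = 0.4714
χ² = 0.0707 + 0.1746 + 0.1250 + 0.4714 = 0.8417 ≈ 0.842

0.842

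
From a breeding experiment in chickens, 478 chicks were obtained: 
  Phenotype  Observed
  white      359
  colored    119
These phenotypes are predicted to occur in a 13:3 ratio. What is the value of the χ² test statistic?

Total ratio parts = 16. Expected numbers out of 478:
  white: 478 × 13/16 = 388.375
  colored: 478 × 3/16 = 89.625
χ² = Σ (O − E)² / E
  white: (359 − 388.375)² / 388.375 = 2.2218
  colored: (119 − 89.625)² / 89.625 = 9.6278
χ² = 2.2218 + 9.6278 = 11.8496 ≈ 11.850

11.850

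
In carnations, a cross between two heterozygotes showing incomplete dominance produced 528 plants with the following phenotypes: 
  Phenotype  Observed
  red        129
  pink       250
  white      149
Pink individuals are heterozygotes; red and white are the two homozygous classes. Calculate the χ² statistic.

With incomplete dominance, a heterozygote × heterozygote cross gives a 1:2:1 phenotypic ratio.
Total ratio parts = 4. Expected numbers out of 528:
  red: 528 × 1/4 = 132
  pink: 528 × 2/4 = 264
  white: 528 × 1/4 = 132
χ² = Σ (O − E)² / E
  red: (129 − 132)² / 132 = 0.0682
  pink: (250 − 264)² / 264 = 0.7424
  white: (149 − 132)² / 132 = 2.1894
χ² = 0.0682 + 0.7424 + 2.1894 = 3.000

3.000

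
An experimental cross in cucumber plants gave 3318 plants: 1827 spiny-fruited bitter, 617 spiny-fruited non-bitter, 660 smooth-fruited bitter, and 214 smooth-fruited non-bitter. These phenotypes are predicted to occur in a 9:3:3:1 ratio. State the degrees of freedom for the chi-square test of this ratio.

A goodness-of-fit test with 4 phenotype classes has df = 4 − 1 = 3.

3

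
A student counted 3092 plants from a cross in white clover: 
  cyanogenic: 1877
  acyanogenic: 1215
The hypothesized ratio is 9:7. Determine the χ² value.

Under the 9:7 hypothesis (Σ ratio = 16, N = 3092):
  cyanogenic: 3092 × 9/16 = 1739.25
  acyanogenic: 3092 × 7/16 = 1352.75
χ² = Σ (O − E)² / E
  cyanogenic: (1877 − 1739.25)² / 1739.25 = 10.9099
  acyanogenic: (1215 − 1352.75)² / 1352.75 = 14.0270
χ² = 10.9099 + 14.0270 = 24.9369 ≈ 24.937

24.937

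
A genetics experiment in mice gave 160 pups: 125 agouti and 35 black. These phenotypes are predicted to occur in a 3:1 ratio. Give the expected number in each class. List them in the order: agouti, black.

120, 40

Total ratio parts = 4. Expected numbers out of 160:
  agouti: 160 × 3/4 = 120
  black: 160 × 1/4 = 40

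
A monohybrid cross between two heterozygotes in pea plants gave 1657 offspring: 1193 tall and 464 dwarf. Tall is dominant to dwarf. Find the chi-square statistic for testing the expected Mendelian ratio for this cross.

7.966

For a monohybrid cross between heterozygotes with complete dominance, the expected phenotypic ratio is 3:1.
Expected counts for N = 1657 under a 3:1 ratio (total parts = 4):
  tall: 1657 × 3/4 = 1242.75
  dwarf: 1657 × 1/4 = 414.25
χ² = Σ (O − E)² / E
  tall: (1193 − 1242.75)² / 1242.75 = 1.9916
  dwarf: (464 − 414.25)² / 414.25 = 5.9748
χ² = 1.9916 + 5.9748 = 7.9664 ≈ 7.966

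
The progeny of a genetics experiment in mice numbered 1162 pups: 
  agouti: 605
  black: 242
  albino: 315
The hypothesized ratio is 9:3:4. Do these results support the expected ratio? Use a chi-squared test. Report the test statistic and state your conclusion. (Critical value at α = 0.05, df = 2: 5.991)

8.355; not consistent

The 9:3:4 ratio has 16 parts, so with N = 1162 the expected counts are:
  agouti: 1162 × 9/16 = 653.625
  black: 1162 × 3/16 = 217.875
  albino: 1162 × 4/16 = 290.5
χ² = Σ (O − E)² / E
  agouti: (605 − 653.625)² / 653.625 = 3.6174
  black: (242 − 217.875)² / 217.875 = 2.6713
  albino: (315 − 290.5)² / 290.5 = 2.0663
χ² = 3.6174 + 2.6713 + 2.0663 = 8.355
Degrees of freedom = 3 − 1 = 2; critical value at α = 0.05 is 5.991.
Since 8.355 > 5.991, we reject the null hypothesis — the data do not fit the 9:3:4 ratio.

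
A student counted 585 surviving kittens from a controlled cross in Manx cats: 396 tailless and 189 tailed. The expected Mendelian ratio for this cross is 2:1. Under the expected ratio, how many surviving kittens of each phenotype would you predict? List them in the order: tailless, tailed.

Total ratio parts = 3. Expected numbers out of 585:
  tailless: 585 × 2/3 = 390
  tailed: 585 × 1/3 = 195

390, 195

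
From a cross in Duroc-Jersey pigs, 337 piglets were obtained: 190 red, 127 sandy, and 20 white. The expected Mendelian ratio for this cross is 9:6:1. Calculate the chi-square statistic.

The 9:6:1 ratio has 16 parts, so with N = 337 the expected counts are:
  red: 337 × 9/16 = 189.5625
  sandy: 337 × 6/16 = 126.375
  white: 337 × 1/16 = 21.0625
χ² = Σ (O − E)² / E
  red: (190 − 189.5625)² / 189.5625 = 0.0010
  sandy: (127 − 126.375)² / 126.375 = 0.0031
  white: (20 − 21.0625)² / 21.0625 = 0.0536
χ² = 0.0010 + 0.0031 + 0.0536 = 0.0577 ≈ 0.058

0.058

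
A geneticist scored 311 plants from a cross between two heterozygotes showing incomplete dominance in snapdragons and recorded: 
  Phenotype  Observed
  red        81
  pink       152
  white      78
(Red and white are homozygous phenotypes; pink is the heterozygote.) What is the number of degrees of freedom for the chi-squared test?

2

With incomplete dominance, a heterozygote × heterozygote cross gives a 1:2:1 phenotypic ratio.
A goodness-of-fit test with 3 phenotype classes has df = 3 − 1 = 2.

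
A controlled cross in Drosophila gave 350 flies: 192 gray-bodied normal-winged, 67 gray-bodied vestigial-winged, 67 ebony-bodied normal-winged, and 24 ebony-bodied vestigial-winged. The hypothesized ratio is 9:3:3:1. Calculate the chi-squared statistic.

Total ratio parts = 16. Expected numbers out of 350:
  gray-bodied normal-winged: 350 × 9/16 = 196.875
  gray-bodied vestigial-winged: 350 × 3/16 = 65.625
  ebony-bodied normal-winged: 350 × 3/16 = 65.625
  ebony-bodied vestigial-winged: 350 × 1/16 = 21.875
χ² = Σ (O − E)² / E
  gray-bodied normal-winged: (192 − 196.875)² / 196.875 = 0.1207
  gray-bodied vestigial-winged: (67 − 65.625)² / 65.625 = 0.0288
  ebony-bodied normal-winged: (67 − 65.625)² / 65.625 = 0.0288
  ebony-bodied vestigial-winged: (24 − 21.875)² / 21.875 = 0.2064
χ² = 0.1207 + 0.0288 + 0.0288 + 0.2064 = 0.3847 ≈ 0.385

0.385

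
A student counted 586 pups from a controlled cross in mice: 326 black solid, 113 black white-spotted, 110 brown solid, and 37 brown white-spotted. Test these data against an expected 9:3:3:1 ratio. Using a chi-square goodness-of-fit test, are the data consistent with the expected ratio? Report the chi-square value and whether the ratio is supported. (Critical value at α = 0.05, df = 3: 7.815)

0.133; consistent

The 9:3:3:1 ratio has 16 parts, so with N = 586 the expected counts are:
  black solid: 586 × 9/16 = 329.625
  black white-spotted: 586 × 3/16 = 109.875
  brown solid: 586 × 3/16 = 109.875
  brown white-spotted: 586 × 1/16 = 36.625
χ² = Σ (O − E)² / E
  black solid: (326 − 329.625)² / 329.625 = 0.0399
  black white-spotted: (113 − 109.875)² / 109.875 = 0.0889
  brown solid: (110 − 109.875)² / 109.875 = 0.0001
  brown white-spotted: (37 − 36.625)² / 36.625 = 0.0038
χ² = 0.0399 + 0.0889 + 0.0001 + 0.0038 = 0.1327 ≈ 0.133
Degrees of freedom = 4 − 1 = 3; critical value at α = 0.05 is 7.815.
Since 0.133 < 7.815, we fail to reject the null hypothesis — the data are consistent with the 9:3:3:1 ratio.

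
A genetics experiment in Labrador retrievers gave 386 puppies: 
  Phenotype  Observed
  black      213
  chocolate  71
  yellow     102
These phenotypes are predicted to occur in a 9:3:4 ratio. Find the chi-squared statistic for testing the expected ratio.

0.418

Total ratio parts = 16. Expected numbers out of 386:
  black: 386 × 9/16 = 217.125
  chocolate: 386 × 3/16 = 72.375
  yellow: 386 × 4/16 = 96.5
χ² = Σ (O − E)² / E
  black: (213 − 217.125)² / 217.125 = 0.0784
  chocolate: (71 − 72.375)² / 72.375 = 0.0261
  yellow: (102 − 96.5)² / 96.5 = 0.3135
χ² = 0.0784 + 0.0261 + 0.3135 = 0.418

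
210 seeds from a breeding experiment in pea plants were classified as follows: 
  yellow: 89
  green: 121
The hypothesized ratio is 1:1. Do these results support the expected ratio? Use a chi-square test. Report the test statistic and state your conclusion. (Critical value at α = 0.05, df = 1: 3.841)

Expected counts for N = 210 under a 1:1 ratio (total parts = 2):
  yellow: 210 × 1/2 = 105
  green: 210 × 1/2 = 105
χ² = Σ (O − E)² / E
  yellow: (89 − 105)² / 105 = 2.4381
  green: (121 − 105)² / 105 = 2.4381
χ² = 2.4381 + 2.4381 = 4.8762 ≈ 4.876
Degrees of freedom = 2 − 1 = 1; critical value at α = 0.05 is 3.841.
Since 4.876 > 3.841, we reject the null hypothesis — the data do not fit the 1:1 ratio.

4.876; not consistent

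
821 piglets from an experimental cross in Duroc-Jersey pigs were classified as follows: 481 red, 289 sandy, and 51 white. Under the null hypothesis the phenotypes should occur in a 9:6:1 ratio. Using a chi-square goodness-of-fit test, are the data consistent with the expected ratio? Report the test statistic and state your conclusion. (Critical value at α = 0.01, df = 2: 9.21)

The 9:6:1 ratio has 16 parts, so with N = 821 the expected counts are:
  red: 821 × 9/16 = 461.8125
  sandy: 821 × 6/16 = 307.875
  white: 821 × 1/16 = 51.3125
χ² = Σ (O − E)² / E
  red: (481 − 461.8125)² / 461.8125 = 0.7972
  sandy: (289 − 307.875)² / 307.875 = 1.1572
  white: (51 − 51.3125)² / 51.3125 = 0.0019
χ² = 0.7972 + 1.1572 + 0.0019 = 1.9563 ≈ 1.956
Degrees of freedom = 3 − 1 = 2; critical value at α = 0.01 is 9.21.
Since 1.956 < 9.21, we fail to reject the null hypothesis — the data are consistent with the 9:6:1 ratio.

1.956; consistent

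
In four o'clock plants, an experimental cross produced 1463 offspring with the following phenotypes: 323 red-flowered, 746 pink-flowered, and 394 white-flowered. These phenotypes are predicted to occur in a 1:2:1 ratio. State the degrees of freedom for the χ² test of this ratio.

A goodness-of-fit test with 3 phenotype classes has df = 3 − 1 = 2.

2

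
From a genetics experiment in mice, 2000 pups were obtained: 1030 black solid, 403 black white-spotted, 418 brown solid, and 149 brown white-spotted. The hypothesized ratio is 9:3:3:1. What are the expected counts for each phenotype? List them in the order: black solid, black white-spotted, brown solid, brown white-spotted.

1125, 375, 375, 125

Expected counts for N = 2000 under a 9:3:3:1 ratio (total parts = 16):
  black solid: 2000 × 9/16 = 1125
  black white-spotted: 2000 × 3/16 = 375
  brown solid: 2000 × 3/16 = 375
  brown white-spotted: 2000 × 1/16 = 125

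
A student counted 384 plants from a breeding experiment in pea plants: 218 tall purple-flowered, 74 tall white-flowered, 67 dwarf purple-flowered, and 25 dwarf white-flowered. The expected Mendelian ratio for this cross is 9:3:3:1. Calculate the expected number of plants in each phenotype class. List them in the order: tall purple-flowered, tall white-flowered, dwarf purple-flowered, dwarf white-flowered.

216, 72, 72, 24

Under the 9:3:3:1 hypothesis (Σ ratio = 16, N = 384):
  tall purple-flowered: 384 × 9/16 = 216
  tall white-flowered: 384 × 3/16 = 72
  dwarf purple-flowered: 384 × 3/16 = 72
  dwarf white-flowered: 384 × 1/16 = 24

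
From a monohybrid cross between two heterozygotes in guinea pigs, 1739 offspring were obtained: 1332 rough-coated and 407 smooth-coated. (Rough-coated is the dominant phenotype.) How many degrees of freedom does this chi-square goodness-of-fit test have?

For a monohybrid cross between heterozygotes with complete dominance, the expected phenotypic ratio is 3:1.
A goodness-of-fit test with 2 phenotype classes has df = 2 − 1 = 1.

1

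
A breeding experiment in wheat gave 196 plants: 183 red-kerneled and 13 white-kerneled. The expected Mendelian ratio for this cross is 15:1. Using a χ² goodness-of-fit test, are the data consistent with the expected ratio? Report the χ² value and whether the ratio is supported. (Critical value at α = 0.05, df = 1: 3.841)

The 15:1 ratio has 16 parts, so with N = 196 the expected counts are:
  red-kerneled: 196 × 15/16 = 183.75
  white-kerneled: 196 × 1/16 = 12.25
χ² = Σ (O − E)² / E
  red-kerneled: (183 − 183.75)² / 183.75 = 0.0031
  white-kerneled: (13 − 12.25)² / 12.25 = 0.0459
χ² = 0.0031 + 0.0459 = 0.049
Degrees of freedom = 2 − 1 = 1; critical value at α = 0.05 is 3.841.
Since 0.049 < 3.841, we fail to reject the null hypothesis — the data are consistent with the 15:1 ratio.

0.049; consistent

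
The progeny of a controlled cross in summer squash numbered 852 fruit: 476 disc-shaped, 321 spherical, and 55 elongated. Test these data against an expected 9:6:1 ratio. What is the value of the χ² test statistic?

Total ratio parts = 16. Expected numbers out of 852:
  disc-shaped: 852 × 9/16 = 479.25
  spherical: 852 × 6/16 = 319.5
  elongated: 852 × 1/16 = 53.25
χ² = Σ (O − E)² / E
  disc-shaped: (476 − 479.25)² / 479.25 = 0.0220
  spherical: (321 − 319.5)² / 319.5 = 0.0070
  elongated: (55 − 53.25)² / 53.25 = 0.0575
χ² = 0.0220 + 0.0070 + 0.0575 = 0.0865 ≈ 0.087

0.087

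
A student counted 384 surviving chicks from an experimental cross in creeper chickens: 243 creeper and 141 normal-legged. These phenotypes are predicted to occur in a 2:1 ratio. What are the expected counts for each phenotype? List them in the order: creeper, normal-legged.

256, 128

Under the 2:1 hypothesis (Σ ratio = 3, N = 384):
  creeper: 384 × 2/3 = 256
  normal-legged: 384 × 1/3 = 128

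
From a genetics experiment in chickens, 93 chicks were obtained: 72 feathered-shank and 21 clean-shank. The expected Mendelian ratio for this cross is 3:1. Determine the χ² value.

0.290

Expected counts for N = 93 under a 3:1 ratio (total parts = 4):
  feathered-shank: 93 × 3/4 = 69.75
  clean-shank: 93 × 1/4 = 23.25
χ² = Σ (O − E)² / E
  feathered-shank: (72 − 69.75)² / 69.75 = 0.0726
  clean-shank: (21 − 23.25)² / 23.25 = 0.2177
χ² = 0.0726 + 0.2177 = 0.2903 ≈ 0.290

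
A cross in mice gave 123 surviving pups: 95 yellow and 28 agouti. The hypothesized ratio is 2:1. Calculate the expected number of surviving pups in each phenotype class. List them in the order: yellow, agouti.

Total ratio parts = 3. Expected numbers out of 123:
  yellow: 123 × 2/3 = 82
  agouti: 123 × 1/3 = 41

82, 41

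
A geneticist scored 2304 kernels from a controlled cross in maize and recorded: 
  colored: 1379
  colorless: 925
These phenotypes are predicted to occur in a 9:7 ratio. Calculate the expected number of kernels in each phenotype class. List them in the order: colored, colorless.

1296, 1008

The 9:7 ratio has 16 parts, so with N = 2304 the expected counts are:
  colored: 2304 × 9/16 = 1296
  colorless: 2304 × 7/16 = 1008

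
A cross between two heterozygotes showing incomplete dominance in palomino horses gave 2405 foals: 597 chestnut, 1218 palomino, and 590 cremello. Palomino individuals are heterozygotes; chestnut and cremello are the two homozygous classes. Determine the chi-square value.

With incomplete dominance, a heterozygote × heterozygote cross gives a 1:2:1 phenotypic ratio.
Total ratio parts = 4. Expected numbers out of 2405:
  chestnut: 2405 × 1/4 = 601.25
  palomino: 2405 × 2/4 = 1202.5
  cremello: 2405 × 1/4 = 601.25
χ² = Σ (O − E)² / E
  chestnut: (597 − 601.25)² / 601.25 = 0.0300
  palomino: (1218 − 1202.5)² / 1202.5 = 0.1998
  cremello: (590 − 601.25)² / 601.25 = 0.2105
χ² = 0.0300 + 0.1998 + 0.2105 = 0.4403 ≈ 0.440

0.440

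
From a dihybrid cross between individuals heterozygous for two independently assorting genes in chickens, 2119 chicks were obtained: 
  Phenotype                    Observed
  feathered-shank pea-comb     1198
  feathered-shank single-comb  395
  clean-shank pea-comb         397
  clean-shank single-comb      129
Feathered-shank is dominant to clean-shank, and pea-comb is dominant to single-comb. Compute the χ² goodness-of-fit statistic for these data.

0.134

A dihybrid F₂ with independent assortment and complete dominance at both loci gives a 9:3:3:1 phenotypic ratio.
Total ratio parts = 16. Expected numbers out of 2119:
  feathered-shank pea-comb: 2119 × 9/16 = 1191.9375
  feathered-shank single-comb: 2119 × 3/16 = 397.3125
  clean-shank pea-comb: 2119 × 3/16 = 397.3125
  clean-shank single-comb: 2119 × 1/16 = 132.4375
χ² = Σ (O − E)² / E
  feathered-shank pea-comb: (1198 − 1191.9375)² / 1191.9375 = 0.0308
  feathered-shank single-comb: (395 − 397.3125)² / 397.3125 = 0.0135
  clean-shank pea-comb: (397 − 397.3125)² / 397.3125 = 0.0002
  clean-shank single-comb: (129 − 132.4375)² / 132.4375 = 0.0892
χ² = 0.0308 + 0.0135 + 0.0002 + 0.0892 = 0.1337 ≈ 0.134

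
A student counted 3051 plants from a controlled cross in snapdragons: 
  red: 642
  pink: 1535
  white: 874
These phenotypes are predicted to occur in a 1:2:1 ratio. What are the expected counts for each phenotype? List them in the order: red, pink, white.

762.75, 1525.5, 762.75

Total ratio parts = 4. Expected numbers out of 3051:
  red: 3051 × 1/4 = 762.75
  pink: 3051 × 2/4 = 1525.5
  white: 3051 × 1/4 = 762.75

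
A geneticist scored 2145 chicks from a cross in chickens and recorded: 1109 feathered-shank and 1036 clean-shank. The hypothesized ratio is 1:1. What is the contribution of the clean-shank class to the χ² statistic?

Expected counts for N = 2145 under a 1:1 ratio (total parts = 2):
  feathered-shank: 2145 × 1/2 = 1072.5
  clean-shank: 2145 × 1/2 = 1072.5
Contribution of clean-shank: (1036 − 1072.5)² / 1072.5 = 1.2422

1.242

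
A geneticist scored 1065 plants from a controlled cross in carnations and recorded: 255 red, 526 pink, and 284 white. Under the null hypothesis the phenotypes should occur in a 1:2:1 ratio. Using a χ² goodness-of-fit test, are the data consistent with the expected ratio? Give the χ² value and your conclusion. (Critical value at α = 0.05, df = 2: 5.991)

Expected counts for N = 1065 under a 1:2:1 ratio (total parts = 4):
  red: 1065 × 1/4 = 266.25
  pink: 1065 × 2/4 = 532.5
  white: 1065 × 1/4 = 266.25
χ² = Σ (O − E)² / E
  red: (255 − 266.25)² / 266.25 = 0.4754
  pink: (526 − 532.5)² / 532.5 = 0.0793
  white: (284 − 266.25)² / 266.25 = 1.1833
χ² = 0.4754 + 0.0793 + 1.1833 = 1.738
Degrees of freedom = 3 − 1 = 2; critical value at α = 0.05 is 5.991.
Since 1.738 < 5.991, we fail to reject the null hypothesis — the data are consistent with the 1:2:1 ratio.

1.738; consistent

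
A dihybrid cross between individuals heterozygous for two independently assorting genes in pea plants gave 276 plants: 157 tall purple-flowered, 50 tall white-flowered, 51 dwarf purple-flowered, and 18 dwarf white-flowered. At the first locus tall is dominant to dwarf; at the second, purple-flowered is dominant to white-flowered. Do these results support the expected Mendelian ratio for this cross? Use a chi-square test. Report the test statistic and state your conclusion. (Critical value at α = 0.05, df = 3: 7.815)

0.122; consistent

A dihybrid F₂ with independent assortment and complete dominance at both loci gives a 9:3:3:1 phenotypic ratio.
Expected counts for N = 276 under a 9:3:3:1 ratio (total parts = 16):
  tall purple-flowered: 276 × 9/16 = 155.25
  tall white-flowered: 276 × 3/16 = 51.75
  dwarf purple-flowered: 276 × 3/16 = 51.75
  dwarf white-flowered: 276 × 1/16 = 17.25
χ² = Σ (O − E)² / E
  tall purple-flowered: (157 − 155.25)² / 155.25 = 0.0197
  tall white-flowered: (50 − 51.75)² / 51.75 = 0.0592
  dwarf purple-flowered: (51 − 51.75)² / 51.75 = 0.0109
  dwarf white-flowered: (18 − 17.25)² / 17.25 = 0.0326
χ² = 0.0197 + 0.0592 + 0.0109 + 0.0326 = 0.1224 ≈ 0.122
Degrees of freedom = 4 − 1 = 3; critical value at α = 0.05 is 7.815.
Since 0.122 < 7.815, we fail to reject the null hypothesis — the data are consistent with the 9:3:3:1 ratio.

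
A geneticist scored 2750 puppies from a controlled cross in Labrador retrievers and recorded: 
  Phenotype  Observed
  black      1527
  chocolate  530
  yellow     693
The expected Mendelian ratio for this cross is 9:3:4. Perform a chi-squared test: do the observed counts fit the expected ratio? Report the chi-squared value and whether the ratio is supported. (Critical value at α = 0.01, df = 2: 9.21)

0.700; consistent

Under the 9:3:4 hypothesis (Σ ratio = 16, N = 2750):
  black: 2750 × 9/16 = 1546.875
  chocolate: 2750 × 3/16 = 515.625
  yellow: 2750 × 4/16 = 687.5
χ² = Σ (O − E)² / E
  black: (1527 − 1546.875)² / 1546.875 = 0.2554
  chocolate: (530 − 515.625)² / 515.625 = 0.4008
  yellow: (693 − 687.5)² / 687.5 = 0.0440
χ² = 0.2554 + 0.4008 + 0.0440 = 0.7002 ≈ 0.700
Degrees of freedom = 3 − 1 = 2; critical value at α = 0.01 is 9.21.
Since 0.700 < 9.21, we fail to reject the null hypothesis — the data are consistent with the 9:3:4 ratio.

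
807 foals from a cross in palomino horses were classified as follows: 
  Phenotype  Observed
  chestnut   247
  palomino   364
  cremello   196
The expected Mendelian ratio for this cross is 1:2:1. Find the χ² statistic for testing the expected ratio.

14.180

Expected counts for N = 807 under a 1:2:1 ratio (total parts = 4):
  chestnut: 807 × 1/4 = 201.75
  palomino: 807 × 2/4 = 403.5
  cremello: 807 × 1/4 = 201.75
χ² = Σ (O − E)² / E
  chestnut: (247 − 201.75)² / 201.75 = 10.1490
  palomino: (364 − 403.5)² / 403.5 = 3.8668
  cremello: (196 − 201.75)² / 201.75 = 0.1639
χ² = 10.1490 + 3.8668 + 0.1639 = 14.1797 ≈ 14.180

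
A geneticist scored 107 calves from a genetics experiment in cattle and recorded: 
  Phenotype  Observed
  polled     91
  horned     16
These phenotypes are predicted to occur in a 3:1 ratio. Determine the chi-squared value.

Under the 3:1 hypothesis (Σ ratio = 4, N = 107):
  polled: 107 × 3/4 = 80.25
  horned: 107 × 1/4 = 26.75
χ² = Σ (O − E)² / E
  polled: (91 − 80.25)² / 80.25 = 1.4400
  horned: (16 − 26.75)² / 26.75 = 4.3201
χ² = 1.4400 + 4.3201 = 5.7601 ≈ 5.760

5.760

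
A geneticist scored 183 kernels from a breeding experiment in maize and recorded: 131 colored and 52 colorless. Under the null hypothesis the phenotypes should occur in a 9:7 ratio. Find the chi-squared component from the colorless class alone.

The 9:7 ratio has 16 parts, so with N = 183 the expected counts are:
  colored: 183 × 9/16 = 102.9375
  colorless: 183 × 7/16 = 80.0625
Contribution of colorless: (52 − 80.0625)² / 80.0625 = 9.8361

9.836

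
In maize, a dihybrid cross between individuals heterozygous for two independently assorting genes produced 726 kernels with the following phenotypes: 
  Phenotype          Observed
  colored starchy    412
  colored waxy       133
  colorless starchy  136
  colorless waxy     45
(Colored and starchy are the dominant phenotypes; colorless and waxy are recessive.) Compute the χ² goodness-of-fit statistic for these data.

A dihybrid F₂ with independent assortment and complete dominance at both loci gives a 9:3:3:1 phenotypic ratio.
Total ratio parts = 16. Expected numbers out of 726:
  colored starchy: 726 × 9/16 = 408.375
  colored waxy: 726 × 3/16 = 136.125
  colorless starchy: 726 × 3/16 = 136.125
  colorless waxy: 726 × 1/16 = 45.375
χ² = Σ (O − E)² / E
  colored starchy: (412 − 408.375)² / 408.375 = 0.0322
  colored waxy: (133 − 136.125)² / 136.125 = 0.0717
  colorless starchy: (136 − 136.125)² / 136.125 = 0.0001
  colorless waxy: (45 − 45.375)² / 45.375 = 0.0031
χ² = 0.0322 + 0.0717 + 0.0001 + 0.0031 = 0.1071 ≈ 0.107

0.107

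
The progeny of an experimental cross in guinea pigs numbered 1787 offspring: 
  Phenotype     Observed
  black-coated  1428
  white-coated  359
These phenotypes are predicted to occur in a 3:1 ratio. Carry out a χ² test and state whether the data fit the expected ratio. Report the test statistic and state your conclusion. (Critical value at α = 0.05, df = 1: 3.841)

22.981; not consistent

Total ratio parts = 4. Expected numbers out of 1787:
  black-coated: 1787 × 3/4 = 1340.25
  white-coated: 1787 × 1/4 = 446.75
χ² = Σ (O − E)² / E
  black-coated: (1428 − 1340.25)² / 1340.25 = 5.7452
  white-coated: (359 − 446.75)² / 446.75 = 17.2357
χ² = 5.7452 + 17.2357 = 22.9809 ≈ 22.981
Degrees of freedom = 2 − 1 = 1; critical value at α = 0.05 is 3.841.
Since 22.981 > 3.841, we reject the null hypothesis — the data do not fit the 3:1 ratio.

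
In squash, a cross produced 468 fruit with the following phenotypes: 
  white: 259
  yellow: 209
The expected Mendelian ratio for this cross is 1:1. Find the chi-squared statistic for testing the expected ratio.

Total ratio parts = 2. Expected numbers out of 468:
  white: 468 × 1/2 = 234
  yellow: 468 × 1/2 = 234
χ² = Σ (O − E)² / E
  white: (259 − 234)² / 234 = 2.6709
  yellow: (209 − 234)² / 234 = 2.6709
χ² = 2.6709 + 2.6709 = 5.3418 ≈ 5.342

5.342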